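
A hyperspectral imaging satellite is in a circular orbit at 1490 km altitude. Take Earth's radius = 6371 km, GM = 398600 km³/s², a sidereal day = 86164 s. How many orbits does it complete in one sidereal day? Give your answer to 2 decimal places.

12.42

Semi-major axis a = 6371 + 1490 = 7861 km. Period T = 2π√(a³/μ) = 2π√(7861³/398600) = 6936.3 s = 115.61 min.
Orbits per sidereal day = 86164 / 6936.3 = 12.422.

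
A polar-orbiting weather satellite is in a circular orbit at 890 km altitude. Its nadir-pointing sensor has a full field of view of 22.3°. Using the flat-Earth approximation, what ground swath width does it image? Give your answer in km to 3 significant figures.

351 km

Half-angle = 22.3°/2 = 11.15°.
Swath width ≈ 2h·tan(θ/2) = 2 × 890 × tan(11.15°) = 350.8 km.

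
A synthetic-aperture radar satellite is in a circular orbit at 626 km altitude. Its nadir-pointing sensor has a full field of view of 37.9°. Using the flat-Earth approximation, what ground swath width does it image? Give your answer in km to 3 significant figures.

Half-angle = 37.9°/2 = 18.95°.
Swath width ≈ 2h·tan(θ/2) = 2 × 626 × tan(18.95°) = 429.9 km.

430 km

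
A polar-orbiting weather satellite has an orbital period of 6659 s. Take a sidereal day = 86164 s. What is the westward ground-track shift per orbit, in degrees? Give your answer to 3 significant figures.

27.8°

During one orbit Earth rotates (6659.0 / 86164) × 360° = 27.82°.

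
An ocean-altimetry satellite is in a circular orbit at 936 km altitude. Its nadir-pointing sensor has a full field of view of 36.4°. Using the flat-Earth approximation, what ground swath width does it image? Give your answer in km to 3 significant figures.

Half-angle = 36.4°/2 = 18.2°.
Swath width ≈ 2h·tan(θ/2) = 2 × 936 × tan(18.2°) = 615.5 km.

615 km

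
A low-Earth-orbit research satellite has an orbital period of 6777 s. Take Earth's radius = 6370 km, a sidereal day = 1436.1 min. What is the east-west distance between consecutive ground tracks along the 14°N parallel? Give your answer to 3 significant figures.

3050 km

Node shift per orbit = (6777.0/86166) × 360° = 28.31°.
Equatorial spacing = 28.31 × 111.2 km/° = 3148 km.
At 14° latitude, spacing = 3148 × cos(14°) = 3054 km.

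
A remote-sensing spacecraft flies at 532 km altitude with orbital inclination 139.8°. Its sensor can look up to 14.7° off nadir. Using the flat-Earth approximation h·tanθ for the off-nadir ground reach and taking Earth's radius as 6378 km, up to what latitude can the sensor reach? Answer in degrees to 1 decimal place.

41.5°

Retrograde orbit: the ground track reaches ±(180° − i) = ±(180 − 139.8) = ±40.2°.
Sensor half-swath on the ground ≈ 532·tan(14.7°) = 140 km = 1.25° of latitude.
Maximum observable latitude ≈ 40.2 + 1.25 = 41.5°.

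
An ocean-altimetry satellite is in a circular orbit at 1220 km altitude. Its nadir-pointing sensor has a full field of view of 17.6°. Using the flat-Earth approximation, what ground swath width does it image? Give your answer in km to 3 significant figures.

Half-angle = 17.6°/2 = 8.8°.
Swath width ≈ 2h·tan(θ/2) = 2 × 1220 × tan(8.8°) = 377.7 km.

378 km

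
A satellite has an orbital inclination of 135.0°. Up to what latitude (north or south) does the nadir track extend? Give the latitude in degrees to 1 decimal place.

Retrograde orbit: the ground track reaches ±(180° − i) = ±(180 − 135.0) = ±45.0°.

45.0°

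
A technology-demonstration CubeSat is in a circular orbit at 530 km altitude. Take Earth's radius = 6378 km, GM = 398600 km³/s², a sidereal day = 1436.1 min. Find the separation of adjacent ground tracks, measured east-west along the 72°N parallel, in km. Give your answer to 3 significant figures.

821 km

Semi-major axis a = 6378 + 530 = 6908 km. Period T = 2π√(a³/μ) = 2π√(6908³/398600) = 5714.0 s = 95.23 min.
Node shift per orbit = (5714.0/86166) × 360° = 23.87°.
Equatorial spacing = 23.87 × 111.3 km/° = 2657 km.
At 72° latitude, spacing = 2657 × cos(72°) = 821 km.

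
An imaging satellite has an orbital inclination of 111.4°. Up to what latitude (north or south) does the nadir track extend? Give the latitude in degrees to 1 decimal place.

68.6°

Retrograde orbit: the ground track reaches ±(180° − i) = ±(180 − 111.4) = ±68.6°.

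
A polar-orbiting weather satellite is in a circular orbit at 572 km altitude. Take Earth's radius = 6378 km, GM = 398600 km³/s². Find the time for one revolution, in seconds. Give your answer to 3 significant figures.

5770 seconds

Semi-major axis a = 6378 + 572 = 6950 km. Period T = 2π√(a³/μ) = 2π√(6950³/398600) = 5766.2 s = 96.10 min.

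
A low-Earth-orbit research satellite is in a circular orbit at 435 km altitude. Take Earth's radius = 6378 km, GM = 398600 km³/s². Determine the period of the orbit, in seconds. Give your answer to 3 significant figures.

5600 seconds

Semi-major axis a = 6378 + 435 = 6813 km. Period T = 2π√(a³/μ) = 2π√(6813³/398600) = 5596.5 s = 93.28 min.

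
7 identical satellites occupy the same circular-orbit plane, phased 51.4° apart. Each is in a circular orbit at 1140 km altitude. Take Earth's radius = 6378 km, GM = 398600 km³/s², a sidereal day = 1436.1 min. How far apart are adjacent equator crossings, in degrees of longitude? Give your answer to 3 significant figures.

3.87°

Semi-major axis a = 6378 + 1140 = 7518 km. Period T = 2π√(a³/μ) = 2π√(7518³/398600) = 6487.3 s = 108.12 min.
Single-satellite node shift = (6487.3/86166) × 360° = 27.10°.
With 7 satellites evenly phased, successive equator crossings are 27.10/7 = 3.872° apart.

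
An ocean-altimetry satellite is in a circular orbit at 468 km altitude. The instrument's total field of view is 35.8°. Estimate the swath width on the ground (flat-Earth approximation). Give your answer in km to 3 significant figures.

302 km

Half-angle = 35.8°/2 = 17.9°.
Swath width ≈ 2h·tan(θ/2) = 2 × 468 × tan(17.9°) = 302.3 km.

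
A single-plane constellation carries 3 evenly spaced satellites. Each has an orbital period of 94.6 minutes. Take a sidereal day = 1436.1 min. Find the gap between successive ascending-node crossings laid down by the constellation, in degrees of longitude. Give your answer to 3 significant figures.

7.90°

T = 94.6 min = 5676.0 s.
Single-satellite node shift = (5676.0/86166) × 360° = 23.71°.
With 3 satellites evenly phased, successive equator crossings are 23.71/3 = 7.905° apart.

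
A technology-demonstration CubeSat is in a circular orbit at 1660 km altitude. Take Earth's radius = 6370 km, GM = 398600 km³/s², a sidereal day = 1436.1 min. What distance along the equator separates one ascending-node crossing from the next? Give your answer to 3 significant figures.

Semi-major axis a = 6370 + 1660 = 8030 km. Period T = 2π√(a³/μ) = 2π√(8030³/398600) = 7161.2 s = 119.35 min.
During one orbit Earth rotates (7161.2 / 86166) × 360° = 29.92°.
At the equator that is 29.92° × (2π·6370/360) km/° = 29.92 × 111.2 = 3326 km.

3330 km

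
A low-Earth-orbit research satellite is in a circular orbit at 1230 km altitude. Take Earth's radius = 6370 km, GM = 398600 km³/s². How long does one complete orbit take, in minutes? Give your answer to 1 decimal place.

109.9 min

Semi-major axis a = 6370 + 1230 = 7600 km. Period T = 2π√(a³/μ) = 2π√(7600³/398600) = 6593.7 s = 109.90 min.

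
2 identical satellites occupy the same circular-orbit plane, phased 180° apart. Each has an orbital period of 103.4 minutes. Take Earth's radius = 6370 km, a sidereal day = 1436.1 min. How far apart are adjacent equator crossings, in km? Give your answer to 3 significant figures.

T = 103.4 min = 6204.0 s.
Single-satellite node shift = (6204.0/86166) × 360° = 25.92°.
With 2 satellites evenly phased, successive equator crossings are 25.92/2 = 12.960° apart.
That is 12.960 × 111.2 = 1441 km at the equator.

1440 km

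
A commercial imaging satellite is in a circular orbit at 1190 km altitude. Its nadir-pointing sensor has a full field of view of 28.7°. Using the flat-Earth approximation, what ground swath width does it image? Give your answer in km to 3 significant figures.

Half-angle = 28.7°/2 = 14.35°.
Swath width ≈ 2h·tan(θ/2) = 2 × 1190 × tan(14.35°) = 608.9 km.

609 km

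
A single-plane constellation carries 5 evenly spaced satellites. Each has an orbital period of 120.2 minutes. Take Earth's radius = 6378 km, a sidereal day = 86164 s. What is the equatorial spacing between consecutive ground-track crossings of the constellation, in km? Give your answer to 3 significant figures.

671 km

T = 120.2 min = 7212.0 s.
Single-satellite node shift = (7212.0/86164) × 360° = 30.13°.
With 5 satellites evenly phased, successive equator crossings are 30.13/5 = 6.026° apart.
That is 6.026 × 111.3 = 671 km at the equator.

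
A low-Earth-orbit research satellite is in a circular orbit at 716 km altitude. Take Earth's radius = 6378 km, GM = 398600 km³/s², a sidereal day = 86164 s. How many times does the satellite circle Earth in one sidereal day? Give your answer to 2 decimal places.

Semi-major axis a = 6378 + 716 = 7094 km. Period T = 2π√(a³/μ) = 2π√(7094³/398600) = 5946.3 s = 99.11 min.
Orbits per sidereal day = 86164 / 5946.3 = 14.490.

14.49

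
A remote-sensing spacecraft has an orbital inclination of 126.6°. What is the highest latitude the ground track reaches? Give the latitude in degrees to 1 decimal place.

Retrograde orbit: the ground track reaches ±(180° − i) = ±(180 − 126.6) = ±53.4°.

53.4°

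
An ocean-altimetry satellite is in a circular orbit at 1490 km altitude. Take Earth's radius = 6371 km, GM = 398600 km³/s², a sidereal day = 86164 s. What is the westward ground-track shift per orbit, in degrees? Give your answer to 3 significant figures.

Semi-major axis a = 6371 + 1490 = 7861 km. Period T = 2π√(a³/μ) = 2π√(7861³/398600) = 6936.3 s = 115.61 min.
During one orbit Earth rotates (6936.3 / 86164) × 360° = 28.98°.

29.0°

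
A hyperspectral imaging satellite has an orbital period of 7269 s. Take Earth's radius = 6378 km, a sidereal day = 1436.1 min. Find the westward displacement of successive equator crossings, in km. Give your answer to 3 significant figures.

3380 km

During one orbit Earth rotates (7269.0 / 86166) × 360° = 30.37°.
At the equator that is 30.37° × (2π·6378/360) km/° = 30.37 × 111.3 = 3381 km.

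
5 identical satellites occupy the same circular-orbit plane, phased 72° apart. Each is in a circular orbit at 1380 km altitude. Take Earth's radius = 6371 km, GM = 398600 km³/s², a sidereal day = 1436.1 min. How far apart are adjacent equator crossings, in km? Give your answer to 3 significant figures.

Semi-major axis a = 6371 + 1380 = 7751 km. Period T = 2π√(a³/μ) = 2π√(7751³/398600) = 6791.2 s = 113.19 min.
Single-satellite node shift = (6791.2/86166) × 360° = 28.37°.
With 5 satellites evenly phased, successive equator crossings are 28.37/5 = 5.675° apart.
That is 5.675 × 111.2 = 631 km at the equator.

631 km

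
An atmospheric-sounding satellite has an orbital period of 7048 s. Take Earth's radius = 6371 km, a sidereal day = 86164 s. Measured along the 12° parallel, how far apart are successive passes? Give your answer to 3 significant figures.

3200 km

Node shift per orbit = (7048.0/86164) × 360° = 29.45°.
Equatorial spacing = 29.45 × 111.2 km/° = 3274 km.
At 12° latitude, spacing = 3274 × cos(12°) = 3203 km.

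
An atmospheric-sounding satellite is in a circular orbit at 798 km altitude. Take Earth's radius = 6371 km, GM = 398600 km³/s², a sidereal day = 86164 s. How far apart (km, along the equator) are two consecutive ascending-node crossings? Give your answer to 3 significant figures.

2810 km

Semi-major axis a = 6371 + 798 = 7169 km. Period T = 2π√(a³/μ) = 2π√(7169³/398600) = 6040.9 s = 100.68 min.
During one orbit Earth rotates (6040.9 / 86164) × 360° = 25.24°.
At the equator that is 25.24° × (2π·6371/360) km/° = 25.24 × 111.2 = 2806 km.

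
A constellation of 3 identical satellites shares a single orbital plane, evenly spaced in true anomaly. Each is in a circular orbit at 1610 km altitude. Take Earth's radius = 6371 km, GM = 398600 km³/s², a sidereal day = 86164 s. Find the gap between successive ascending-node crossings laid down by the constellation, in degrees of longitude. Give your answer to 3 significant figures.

Semi-major axis a = 6371 + 1610 = 7981 km. Period T = 2π√(a³/μ) = 2π√(7981³/398600) = 7095.7 s = 118.26 min.
Single-satellite node shift = (7095.7/86164) × 360° = 29.65°.
With 3 satellites evenly phased, successive equator crossings are 29.65/3 = 9.882° apart.

9.88°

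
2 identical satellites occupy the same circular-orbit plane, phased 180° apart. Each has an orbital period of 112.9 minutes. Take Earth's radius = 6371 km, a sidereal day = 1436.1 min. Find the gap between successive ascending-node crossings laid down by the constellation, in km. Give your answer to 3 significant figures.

1570 km

T = 112.9 min = 6774.0 s.
Single-satellite node shift = (6774.0/86166) × 360° = 28.30°.
With 2 satellites evenly phased, successive equator crossings are 28.30/2 = 14.151° apart.
That is 14.151 × 111.2 = 1573 km at the equator.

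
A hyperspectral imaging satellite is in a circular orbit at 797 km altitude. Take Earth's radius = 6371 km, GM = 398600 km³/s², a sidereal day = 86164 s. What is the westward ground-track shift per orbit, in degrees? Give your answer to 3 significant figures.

25.2°

Semi-major axis a = 6371 + 797 = 7168 km. Period T = 2π√(a³/μ) = 2π√(7168³/398600) = 6039.6 s = 100.66 min.
During one orbit Earth rotates (6039.6 / 86164) × 360° = 25.23°.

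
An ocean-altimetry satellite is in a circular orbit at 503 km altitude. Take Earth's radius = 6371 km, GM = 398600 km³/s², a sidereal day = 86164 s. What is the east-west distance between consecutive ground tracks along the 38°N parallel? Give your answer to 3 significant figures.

2080 km

Semi-major axis a = 6371 + 503 = 6874 km. Period T = 2π√(a³/μ) = 2π√(6874³/398600) = 5671.9 s = 94.53 min.
Node shift per orbit = (5671.9/86164) × 360° = 23.70°.
Equatorial spacing = 23.70 × 111.2 km/° = 2635 km.
At 38° latitude, spacing = 2635 × cos(38°) = 2076 km.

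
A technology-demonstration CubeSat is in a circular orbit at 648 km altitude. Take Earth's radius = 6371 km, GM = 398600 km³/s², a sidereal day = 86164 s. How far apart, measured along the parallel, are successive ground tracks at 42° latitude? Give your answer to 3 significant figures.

2020 km

Semi-major axis a = 6371 + 648 = 7019 km. Period T = 2π√(a³/μ) = 2π√(7019³/398600) = 5852.3 s = 97.54 min.
Node shift per orbit = (5852.3/86164) × 360° = 24.45°.
Equatorial spacing = 24.45 × 111.2 km/° = 2719 km.
At 42° latitude, spacing = 2719 × cos(42°) = 2021 km.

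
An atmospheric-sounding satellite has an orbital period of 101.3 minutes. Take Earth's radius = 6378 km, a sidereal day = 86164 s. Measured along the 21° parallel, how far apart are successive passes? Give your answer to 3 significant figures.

2640 km

T = 101.3 min = 6078.0 s.
Node shift per orbit = (6078.0/86164) × 360° = 25.39°.
Equatorial spacing = 25.39 × 111.3 km/° = 2827 km.
At 21° latitude, spacing = 2827 × cos(21°) = 2639 km.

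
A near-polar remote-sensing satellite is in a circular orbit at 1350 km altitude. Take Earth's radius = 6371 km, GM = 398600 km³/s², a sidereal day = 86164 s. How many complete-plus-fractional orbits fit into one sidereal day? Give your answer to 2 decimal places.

12.76

Semi-major axis a = 6371 + 1350 = 7721 km. Period T = 2π√(a³/μ) = 2π√(7721³/398600) = 6751.8 s = 112.53 min.
Orbits per sidereal day = 86164 / 6751.8 = 12.762.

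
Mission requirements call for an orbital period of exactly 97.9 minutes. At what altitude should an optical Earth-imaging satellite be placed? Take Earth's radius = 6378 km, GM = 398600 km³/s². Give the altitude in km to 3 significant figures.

658 km

T = 97.9 min = 5874.0 s.
From T = 2π√(a³/μ): a = (μ T²/4π²)^(1/3) = (398600 × 5874.0² / 4π²)^(1/3) = 7036 km.
Altitude h = a − R = 7036 − 6378 = 658 km.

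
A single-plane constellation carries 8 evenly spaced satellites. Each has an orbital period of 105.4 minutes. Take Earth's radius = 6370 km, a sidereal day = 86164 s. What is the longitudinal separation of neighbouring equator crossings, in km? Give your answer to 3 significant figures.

T = 105.4 min = 6324.0 s.
Single-satellite node shift = (6324.0/86164) × 360° = 26.42°.
With 8 satellites evenly phased, successive equator crossings are 26.42/8 = 3.303° apart.
That is 3.303 × 111.2 = 367 km at the equator.

367 km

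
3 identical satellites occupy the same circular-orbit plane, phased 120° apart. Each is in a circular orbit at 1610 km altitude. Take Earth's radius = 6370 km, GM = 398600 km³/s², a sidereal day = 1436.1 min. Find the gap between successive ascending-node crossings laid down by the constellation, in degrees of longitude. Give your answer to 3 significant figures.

9.88°

Semi-major axis a = 6370 + 1610 = 7980 km. Period T = 2π√(a³/μ) = 2π√(7980³/398600) = 7094.4 s = 118.24 min.
Single-satellite node shift = (7094.4/86166) × 360° = 29.64°.
With 3 satellites evenly phased, successive equator crossings are 29.64/3 = 9.880° apart.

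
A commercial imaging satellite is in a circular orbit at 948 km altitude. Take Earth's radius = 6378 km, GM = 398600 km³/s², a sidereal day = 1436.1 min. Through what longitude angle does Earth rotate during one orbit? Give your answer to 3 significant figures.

Semi-major axis a = 6378 + 948 = 7326 km. Period T = 2π√(a³/μ) = 2π√(7326³/398600) = 6240.4 s = 104.01 min.
During one orbit Earth rotates (6240.4 / 86166) × 360° = 26.07°.

26.1°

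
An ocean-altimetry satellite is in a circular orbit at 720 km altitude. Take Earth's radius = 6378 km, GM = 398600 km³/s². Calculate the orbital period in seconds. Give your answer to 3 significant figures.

5950 seconds

Semi-major axis a = 6378 + 720 = 7098 km. Period T = 2π√(a³/μ) = 2π√(7098³/398600) = 5951.3 s = 99.19 min.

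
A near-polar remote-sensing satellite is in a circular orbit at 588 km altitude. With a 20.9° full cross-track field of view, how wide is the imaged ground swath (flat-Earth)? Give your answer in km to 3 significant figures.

Half-angle = 20.9°/2 = 10.45°.
Swath width ≈ 2h·tan(θ/2) = 2 × 588 × tan(10.45°) = 216.9 km.

217 km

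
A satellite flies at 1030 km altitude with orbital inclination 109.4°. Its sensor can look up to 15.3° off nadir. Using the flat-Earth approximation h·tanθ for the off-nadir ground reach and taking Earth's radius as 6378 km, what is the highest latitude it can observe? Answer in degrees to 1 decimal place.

Retrograde orbit: the ground track reaches ±(180° − i) = ±(180 − 109.4) = ±70.6°.
Sensor half-swath on the ground ≈ 1030·tan(15.3°) = 282 km = 2.53° of latitude.
Maximum observable latitude ≈ 70.6 + 2.53 = 73.1°.

73.1°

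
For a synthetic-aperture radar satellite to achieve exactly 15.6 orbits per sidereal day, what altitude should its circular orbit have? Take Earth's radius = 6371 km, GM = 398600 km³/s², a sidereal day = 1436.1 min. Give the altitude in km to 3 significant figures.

383 km

Required period T = 86166 / 15.6 = 5523.5 s.
From T = 2π√(a³/μ): a = (μ T²/4π²)^(1/3) = (398600 × 5523.5² / 4π²)^(1/3) = 6754 km.
Altitude h = a − R = 6754 − 6371 = 383 km.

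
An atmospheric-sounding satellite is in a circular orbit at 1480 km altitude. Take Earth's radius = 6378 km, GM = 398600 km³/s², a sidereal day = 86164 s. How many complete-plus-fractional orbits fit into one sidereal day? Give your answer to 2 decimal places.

12.43

Semi-major axis a = 6378 + 1480 = 7858 km. Period T = 2π√(a³/μ) = 2π√(7858³/398600) = 6932.3 s = 115.54 min.
Orbits per sidereal day = 86164 / 6932.3 = 12.429.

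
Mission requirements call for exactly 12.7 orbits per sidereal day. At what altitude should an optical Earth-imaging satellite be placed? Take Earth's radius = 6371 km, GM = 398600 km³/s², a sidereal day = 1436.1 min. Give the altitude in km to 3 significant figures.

Required period T = 86166 / 12.7 = 6784.7 s.
From T = 2π√(a³/μ): a = (μ T²/4π²)^(1/3) = (398600 × 6784.7² / 4π²)^(1/3) = 7746 km.
Altitude h = a − R = 7746 − 6371 = 1375 km.

1380 km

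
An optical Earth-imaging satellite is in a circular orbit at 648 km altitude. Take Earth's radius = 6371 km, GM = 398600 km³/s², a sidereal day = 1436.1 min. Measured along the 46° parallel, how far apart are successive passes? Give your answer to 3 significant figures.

Semi-major axis a = 6371 + 648 = 7019 km. Period T = 2π√(a³/μ) = 2π√(7019³/398600) = 5852.3 s = 97.54 min.
Node shift per orbit = (5852.3/86166) × 360° = 24.45°.
Equatorial spacing = 24.45 × 111.2 km/° = 2719 km.
At 46° latitude, spacing = 2719 × cos(46°) = 1889 km.

1890 km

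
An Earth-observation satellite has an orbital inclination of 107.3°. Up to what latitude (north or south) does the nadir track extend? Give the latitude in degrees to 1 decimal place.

72.7°

Retrograde orbit: the ground track reaches ±(180° − i) = ±(180 − 107.3) = ±72.7°.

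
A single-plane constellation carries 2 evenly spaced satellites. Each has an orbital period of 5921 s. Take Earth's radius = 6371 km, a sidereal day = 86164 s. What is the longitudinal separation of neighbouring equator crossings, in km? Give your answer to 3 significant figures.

1380 km

Single-satellite node shift = (5921.0/86164) × 360° = 24.74°.
With 2 satellites evenly phased, successive equator crossings are 24.74/2 = 12.369° apart.
That is 12.369 × 111.2 = 1375 km at the equator.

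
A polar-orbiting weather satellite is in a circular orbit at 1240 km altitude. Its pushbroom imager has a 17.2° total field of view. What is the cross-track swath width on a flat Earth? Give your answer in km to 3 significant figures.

Half-angle = 17.2°/2 = 8.6°.
Swath width ≈ 2h·tan(θ/2) = 2 × 1240 × tan(8.6°) = 375.1 km.

375 km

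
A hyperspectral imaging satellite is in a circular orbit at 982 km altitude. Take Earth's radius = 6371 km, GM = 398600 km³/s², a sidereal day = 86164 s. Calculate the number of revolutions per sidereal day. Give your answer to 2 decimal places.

Semi-major axis a = 6371 + 982 = 7353 km. Period T = 2π√(a³/μ) = 2π√(7353³/398600) = 6274.9 s = 104.58 min.
Orbits per sidereal day = 86164 / 6274.9 = 13.731.

13.73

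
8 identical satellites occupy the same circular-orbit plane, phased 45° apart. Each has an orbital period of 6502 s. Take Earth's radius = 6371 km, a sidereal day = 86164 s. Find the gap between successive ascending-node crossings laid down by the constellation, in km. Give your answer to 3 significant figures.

378 km

Single-satellite node shift = (6502.0/86164) × 360° = 27.17°.
With 8 satellites evenly phased, successive equator crossings are 27.17/8 = 3.396° apart.
That is 3.396 × 111.2 = 378 km at the equator.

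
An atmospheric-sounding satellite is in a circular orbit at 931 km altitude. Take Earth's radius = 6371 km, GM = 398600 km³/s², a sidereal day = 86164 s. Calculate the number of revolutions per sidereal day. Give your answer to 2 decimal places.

13.88

Semi-major axis a = 6371 + 931 = 7302 km. Period T = 2π√(a³/μ) = 2π√(7302³/398600) = 6209.7 s = 103.50 min.
Orbits per sidereal day = 86164 / 6209.7 = 13.876.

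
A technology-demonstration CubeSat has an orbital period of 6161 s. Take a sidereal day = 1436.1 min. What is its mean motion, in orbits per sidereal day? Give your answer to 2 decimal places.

Orbits per sidereal day = 86166 / 6161.0 = 13.986.

13.99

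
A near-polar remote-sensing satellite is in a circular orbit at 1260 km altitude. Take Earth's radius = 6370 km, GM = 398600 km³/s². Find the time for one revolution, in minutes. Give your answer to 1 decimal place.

Semi-major axis a = 6370 + 1260 = 7630 km. Period T = 2π√(a³/μ) = 2π√(7630³/398600) = 6632.8 s = 110.55 min.

110.5 min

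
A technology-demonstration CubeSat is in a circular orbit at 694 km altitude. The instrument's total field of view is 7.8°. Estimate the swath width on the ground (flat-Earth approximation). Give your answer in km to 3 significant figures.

Half-angle = 7.8°/2 = 3.9°.
Swath width ≈ 2h·tan(θ/2) = 2 × 694 × tan(3.9°) = 94.6 km.

94.6 km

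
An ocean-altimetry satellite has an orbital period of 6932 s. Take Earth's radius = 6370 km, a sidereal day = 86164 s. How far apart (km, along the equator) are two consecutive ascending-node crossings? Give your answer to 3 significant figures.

3220 km

During one orbit Earth rotates (6932.0 / 86164) × 360° = 28.96°.
At the equator that is 28.96° × (2π·6370/360) km/° = 28.96 × 111.2 = 3220 km.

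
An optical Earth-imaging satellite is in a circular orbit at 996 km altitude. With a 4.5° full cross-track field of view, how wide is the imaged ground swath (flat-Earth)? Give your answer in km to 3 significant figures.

Half-angle = 4.5°/2 = 2.25°.
Swath width ≈ 2h·tan(θ/2) = 2 × 996 × tan(2.25°) = 78.3 km.

78.3 km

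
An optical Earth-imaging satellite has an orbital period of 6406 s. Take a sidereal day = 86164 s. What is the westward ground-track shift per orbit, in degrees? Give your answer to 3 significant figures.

26.8°

During one orbit Earth rotates (6406.0 / 86164) × 360° = 26.76°.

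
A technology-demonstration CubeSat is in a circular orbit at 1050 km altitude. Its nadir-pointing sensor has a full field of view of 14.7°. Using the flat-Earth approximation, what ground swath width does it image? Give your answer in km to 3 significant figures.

271 km

Half-angle = 14.7°/2 = 7.35°.
Swath width ≈ 2h·tan(θ/2) = 2 × 1050 × tan(7.35°) = 270.9 km.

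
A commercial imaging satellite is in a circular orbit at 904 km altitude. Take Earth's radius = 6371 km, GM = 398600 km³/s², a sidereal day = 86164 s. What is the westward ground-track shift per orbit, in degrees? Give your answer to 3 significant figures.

25.8°

Semi-major axis a = 6371 + 904 = 7275 km. Period T = 2π√(a³/μ) = 2π√(7275³/398600) = 6175.3 s = 102.92 min.
During one orbit Earth rotates (6175.3 / 86164) × 360° = 25.80°.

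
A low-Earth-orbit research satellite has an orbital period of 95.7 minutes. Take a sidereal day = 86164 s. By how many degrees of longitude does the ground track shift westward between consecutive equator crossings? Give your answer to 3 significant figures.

24.0°

T = 95.7 min = 5742.0 s.
During one orbit Earth rotates (5742.0 / 86164) × 360° = 23.99°.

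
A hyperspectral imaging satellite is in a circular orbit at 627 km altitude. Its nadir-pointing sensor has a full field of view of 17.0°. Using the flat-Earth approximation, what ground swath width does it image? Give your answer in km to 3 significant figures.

Half-angle = 17.0°/2 = 8.5°.
Swath width ≈ 2h·tan(θ/2) = 2 × 627 × tan(8.5°) = 187.4 km.

187 km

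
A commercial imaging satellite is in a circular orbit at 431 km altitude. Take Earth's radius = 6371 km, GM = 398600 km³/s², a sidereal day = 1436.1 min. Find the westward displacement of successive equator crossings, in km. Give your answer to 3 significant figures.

Semi-major axis a = 6371 + 431 = 6802 km. Period T = 2π√(a³/μ) = 2π√(6802³/398600) = 5583.0 s = 93.05 min.
During one orbit Earth rotates (5583.0 / 86166) × 360° = 23.33°.
At the equator that is 23.33° × (2π·6371/360) km/° = 23.33 × 111.2 = 2594 km.

2590 km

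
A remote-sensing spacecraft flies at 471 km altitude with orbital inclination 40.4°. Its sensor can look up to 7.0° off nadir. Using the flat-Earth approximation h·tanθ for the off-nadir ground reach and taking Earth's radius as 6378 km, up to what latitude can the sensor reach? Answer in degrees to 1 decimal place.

For a prograde orbit the ground track reaches latitude ±i = ±40.4°.
Sensor half-swath on the ground ≈ 471·tan(7.0°) = 58 km = 0.52° of latitude.
Maximum observable latitude ≈ 40.4 + 0.52 = 40.9°.

40.9°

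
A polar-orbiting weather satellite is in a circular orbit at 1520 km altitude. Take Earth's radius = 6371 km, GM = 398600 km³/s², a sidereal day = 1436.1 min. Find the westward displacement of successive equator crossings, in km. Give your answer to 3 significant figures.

3240 km

Semi-major axis a = 6371 + 1520 = 7891 km. Period T = 2π√(a³/μ) = 2π√(7891³/398600) = 6976.0 s = 116.27 min.
During one orbit Earth rotates (6976.0 / 86166) × 360° = 29.15°.
At the equator that is 29.15° × (2π·6371/360) km/° = 29.15 × 111.2 = 3241 km.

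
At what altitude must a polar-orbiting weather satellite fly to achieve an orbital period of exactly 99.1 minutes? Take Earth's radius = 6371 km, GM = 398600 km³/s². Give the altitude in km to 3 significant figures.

723 km

T = 99.1 min = 5946.0 s.
From T = 2π√(a³/μ): a = (μ T²/4π²)^(1/3) = (398600 × 5946.0² / 4π²)^(1/3) = 7094 km.
Altitude h = a − R = 7094 − 6371 = 723 km.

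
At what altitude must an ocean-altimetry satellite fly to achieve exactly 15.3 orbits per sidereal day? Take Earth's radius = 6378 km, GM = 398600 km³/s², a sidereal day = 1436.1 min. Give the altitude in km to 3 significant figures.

Required period T = 86166 / 15.3 = 5631.8 s.
From T = 2π√(a³/μ): a = (μ T²/4π²)^(1/3) = (398600 × 5631.8² / 4π²)^(1/3) = 6842 km.
Altitude h = a − R = 6842 − 6378 = 464 km.

464 km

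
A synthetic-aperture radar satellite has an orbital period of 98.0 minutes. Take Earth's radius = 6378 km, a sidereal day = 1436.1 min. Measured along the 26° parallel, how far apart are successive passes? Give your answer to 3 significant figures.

T = 98.0 min = 5880.0 s.
Node shift per orbit = (5880.0/86166) × 360° = 24.57°.
Equatorial spacing = 24.57 × 111.3 km/° = 2735 km.
At 26° latitude, spacing = 2735 × cos(26°) = 2458 km.

2460 km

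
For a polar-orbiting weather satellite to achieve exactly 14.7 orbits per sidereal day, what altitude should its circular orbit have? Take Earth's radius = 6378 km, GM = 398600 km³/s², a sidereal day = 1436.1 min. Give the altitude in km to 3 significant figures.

Required period T = 86166 / 14.7 = 5861.6 s.
From T = 2π√(a³/μ): a = (μ T²/4π²)^(1/3) = (398600 × 5861.6² / 4π²)^(1/3) = 7026 km.
Altitude h = a − R = 7026 − 6378 = 648 km.

648 km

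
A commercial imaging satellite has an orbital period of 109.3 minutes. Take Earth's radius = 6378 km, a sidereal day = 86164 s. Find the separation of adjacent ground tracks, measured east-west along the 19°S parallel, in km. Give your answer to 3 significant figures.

T = 109.3 min = 6558.0 s.
Node shift per orbit = (6558.0/86164) × 360° = 27.40°.
Equatorial spacing = 27.40 × 111.3 km/° = 3050 km.
At 19° latitude, spacing = 3050 × cos(19°) = 2884 km.

2880 km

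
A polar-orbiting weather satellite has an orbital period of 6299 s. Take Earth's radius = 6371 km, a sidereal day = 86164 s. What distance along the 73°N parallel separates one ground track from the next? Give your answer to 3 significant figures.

Node shift per orbit = (6299.0/86164) × 360° = 26.32°.
Equatorial spacing = 26.32 × 111.2 km/° = 2926 km.
At 73° latitude, spacing = 2926 × cos(73°) = 856 km.

856 km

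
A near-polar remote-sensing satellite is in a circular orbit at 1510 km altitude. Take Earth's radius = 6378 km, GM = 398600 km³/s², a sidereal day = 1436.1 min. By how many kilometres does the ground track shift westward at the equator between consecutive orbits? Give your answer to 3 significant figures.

3240 km

Semi-major axis a = 6378 + 1510 = 7888 km. Period T = 2π√(a³/μ) = 2π√(7888³/398600) = 6972.1 s = 116.20 min.
During one orbit Earth rotates (6972.1 / 86166) × 360° = 29.13°.
At the equator that is 29.13° × (2π·6378/360) km/° = 29.13 × 111.3 = 3243 km.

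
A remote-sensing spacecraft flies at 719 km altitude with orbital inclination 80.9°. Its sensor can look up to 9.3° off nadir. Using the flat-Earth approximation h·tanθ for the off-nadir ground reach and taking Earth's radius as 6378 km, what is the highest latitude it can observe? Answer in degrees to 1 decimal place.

82.0°

For a prograde orbit the ground track reaches latitude ±i = ±80.9°.
Sensor half-swath on the ground ≈ 719·tan(9.3°) = 118 km = 1.06° of latitude.
Maximum observable latitude ≈ 80.9 + 1.06 = 82.0°.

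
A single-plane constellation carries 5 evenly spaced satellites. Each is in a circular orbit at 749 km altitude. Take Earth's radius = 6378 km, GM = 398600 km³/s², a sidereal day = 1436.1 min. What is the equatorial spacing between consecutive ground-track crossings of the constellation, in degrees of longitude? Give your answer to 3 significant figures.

5.00°

Semi-major axis a = 6378 + 749 = 7127 km. Period T = 2π√(a³/μ) = 2π√(7127³/398600) = 5987.9 s = 99.80 min.
Single-satellite node shift = (5987.9/86166) × 360° = 25.02°.
With 5 satellites evenly phased, successive equator crossings are 25.02/5 = 5.003° apart.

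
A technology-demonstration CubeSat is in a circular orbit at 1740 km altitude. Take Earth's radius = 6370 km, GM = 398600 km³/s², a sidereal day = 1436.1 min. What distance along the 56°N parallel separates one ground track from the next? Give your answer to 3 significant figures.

Semi-major axis a = 6370 + 1740 = 8110 km. Period T = 2π√(a³/μ) = 2π√(8110³/398600) = 7268.5 s = 121.14 min.
Node shift per orbit = (7268.5/86166) × 360° = 30.37°.
Equatorial spacing = 30.37 × 111.2 km/° = 3376 km.
At 56° latitude, spacing = 3376 × cos(56°) = 1888 km.

1890 km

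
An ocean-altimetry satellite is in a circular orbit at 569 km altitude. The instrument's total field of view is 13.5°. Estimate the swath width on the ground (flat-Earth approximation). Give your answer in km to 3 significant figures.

135 km

Half-angle = 13.5°/2 = 6.75°.
Swath width ≈ 2h·tan(θ/2) = 2 × 569 × tan(6.75°) = 134.7 km.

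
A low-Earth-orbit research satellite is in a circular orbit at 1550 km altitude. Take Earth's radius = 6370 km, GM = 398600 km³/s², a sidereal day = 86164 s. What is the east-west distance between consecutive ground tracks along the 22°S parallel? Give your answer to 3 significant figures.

Semi-major axis a = 6370 + 1550 = 7920 km. Period T = 2π√(a³/μ) = 2π√(7920³/398600) = 7014.5 s = 116.91 min.
Node shift per orbit = (7014.5/86164) × 360° = 29.31°.
Equatorial spacing = 29.31 × 111.2 km/° = 3258 km.
At 22° latitude, spacing = 3258 × cos(22°) = 3021 km.

3020 km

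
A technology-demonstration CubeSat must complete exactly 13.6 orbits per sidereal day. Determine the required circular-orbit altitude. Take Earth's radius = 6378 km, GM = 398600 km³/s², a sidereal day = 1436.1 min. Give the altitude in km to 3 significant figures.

1020 km

Required period T = 86166 / 13.6 = 6335.7 s.
From T = 2π√(a³/μ): a = (μ T²/4π²)^(1/3) = (398600 × 6335.7² / 4π²)^(1/3) = 7400 km.
Altitude h = a − R = 7400 − 6378 = 1022 km.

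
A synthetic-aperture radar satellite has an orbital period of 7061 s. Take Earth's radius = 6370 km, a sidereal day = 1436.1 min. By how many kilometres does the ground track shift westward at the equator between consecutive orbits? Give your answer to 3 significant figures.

3280 km

During one orbit Earth rotates (7061.0 / 86166) × 360° = 29.50°.
At the equator that is 29.50° × (2π·6370/360) km/° = 29.50 × 111.2 = 3280 km.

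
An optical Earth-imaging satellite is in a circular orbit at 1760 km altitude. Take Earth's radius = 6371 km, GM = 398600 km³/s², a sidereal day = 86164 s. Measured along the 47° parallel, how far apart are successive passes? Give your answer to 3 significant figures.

Semi-major axis a = 6371 + 1760 = 8131 km. Period T = 2π√(a³/μ) = 2π√(8131³/398600) = 7296.7 s = 121.61 min.
Node shift per orbit = (7296.7/86164) × 360° = 30.49°.
Equatorial spacing = 30.49 × 111.2 km/° = 3390 km.
At 47° latitude, spacing = 3390 × cos(47°) = 2312 km.

2310 km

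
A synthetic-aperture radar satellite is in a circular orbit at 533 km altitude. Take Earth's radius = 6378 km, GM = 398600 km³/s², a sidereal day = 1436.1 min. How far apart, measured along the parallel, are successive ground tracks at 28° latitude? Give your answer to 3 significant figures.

2350 km

Semi-major axis a = 6378 + 533 = 6911 km. Period T = 2π√(a³/μ) = 2π√(6911³/398600) = 5717.7 s = 95.30 min.
Node shift per orbit = (5717.7/86166) × 360° = 23.89°.
Equatorial spacing = 23.89 × 111.3 km/° = 2659 km.
At 28° latitude, spacing = 2659 × cos(28°) = 2348 km.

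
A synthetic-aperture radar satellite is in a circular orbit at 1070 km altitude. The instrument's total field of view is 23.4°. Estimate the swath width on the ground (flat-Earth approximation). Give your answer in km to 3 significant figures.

Half-angle = 23.4°/2 = 11.7°.
Swath width ≈ 2h·tan(θ/2) = 2 × 1070 × tan(11.7°) = 443.2 km.

443 km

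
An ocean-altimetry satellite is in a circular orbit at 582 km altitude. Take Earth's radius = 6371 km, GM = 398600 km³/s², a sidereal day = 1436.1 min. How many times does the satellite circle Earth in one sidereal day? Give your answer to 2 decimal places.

14.93

Semi-major axis a = 6371 + 582 = 6953 km. Period T = 2π√(a³/μ) = 2π√(6953³/398600) = 5769.9 s = 96.17 min.
Orbits per sidereal day = 86166 / 5769.9 = 14.934.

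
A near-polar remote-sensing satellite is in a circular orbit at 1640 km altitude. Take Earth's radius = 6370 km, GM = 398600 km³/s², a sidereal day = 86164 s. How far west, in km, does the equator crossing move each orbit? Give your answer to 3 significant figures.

3310 km

Semi-major axis a = 6370 + 1640 = 8010 km. Period T = 2π√(a³/μ) = 2π√(8010³/398600) = 7134.4 s = 118.91 min.
During one orbit Earth rotates (7134.4 / 86164) × 360° = 29.81°.
At the equator that is 29.81° × (2π·6370/360) km/° = 29.81 × 111.2 = 3314 km.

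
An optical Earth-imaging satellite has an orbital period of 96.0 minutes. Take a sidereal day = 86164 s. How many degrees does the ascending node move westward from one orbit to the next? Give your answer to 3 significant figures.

24.1°

T = 96.0 min = 5760.0 s.
During one orbit Earth rotates (5760.0 / 86164) × 360° = 24.07°.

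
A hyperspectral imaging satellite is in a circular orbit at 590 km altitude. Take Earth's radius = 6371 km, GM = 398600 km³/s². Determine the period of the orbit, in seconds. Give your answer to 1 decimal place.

Semi-major axis a = 6371 + 590 = 6961 km. Period T = 2π√(a³/μ) = 2π√(6961³/398600) = 5779.9 s = 96.33 min.

5779.9 seconds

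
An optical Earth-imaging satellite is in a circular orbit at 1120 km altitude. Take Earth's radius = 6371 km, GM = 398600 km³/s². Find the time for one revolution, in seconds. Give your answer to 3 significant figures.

6450 seconds

Semi-major axis a = 6371 + 1120 = 7491 km. Period T = 2π√(a³/μ) = 2π√(7491³/398600) = 6452.4 s = 107.54 min.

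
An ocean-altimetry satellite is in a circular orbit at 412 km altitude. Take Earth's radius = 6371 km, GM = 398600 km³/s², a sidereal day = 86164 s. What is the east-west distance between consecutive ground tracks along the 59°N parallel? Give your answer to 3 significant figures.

1330 km

Semi-major axis a = 6371 + 412 = 6783 km. Period T = 2π√(a³/μ) = 2π√(6783³/398600) = 5559.6 s = 92.66 min.
Node shift per orbit = (5559.6/86164) × 360° = 23.23°.
Equatorial spacing = 23.23 × 111.2 km/° = 2583 km.
At 59° latitude, spacing = 2583 × cos(59°) = 1330 km.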